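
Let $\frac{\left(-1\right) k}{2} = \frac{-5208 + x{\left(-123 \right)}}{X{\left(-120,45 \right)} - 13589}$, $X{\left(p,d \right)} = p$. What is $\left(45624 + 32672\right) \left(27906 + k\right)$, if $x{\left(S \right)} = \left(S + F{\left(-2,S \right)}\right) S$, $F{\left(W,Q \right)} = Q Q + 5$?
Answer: $\frac{29663240724672}{13709} \approx 2.1638 \cdot 10^{9}$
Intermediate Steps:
$F{\left(W,Q \right)} = 5 + Q^{2}$ ($F{\left(W,Q \right)} = Q^{2} + 5 = 5 + Q^{2}$)
$x{\left(S \right)} = S \left(5 + S + S^{2}\right)$ ($x{\left(S \right)} = \left(S + \left(5 + S^{2}\right)\right) S = \left(5 + S + S^{2}\right) S = S \left(5 + S + S^{2}\right)$)
$k = - \frac{3703122}{13709}$ ($k = - 2 \frac{-5208 - 123 \left(5 - 123 + \left(-123\right)^{2}\right)}{-120 - 13589} = - 2 \frac{-5208 - 123 \left(5 - 123 + 15129\right)}{-13709} = - 2 \left(-5208 - 1846353\right) \left(- \frac{1}{13709}\right) = - 2 \left(\left(-1851561\right) \left(- \frac{1}{13709}\right)\right) = \left(-2\right) \frac{1851561}{13709} = - \frac{3703122}{13709} \approx -270.12$)
$\left(45624 + 32672\right) \left(27906 + k\right) = \left(45624 + 32672\right) \left(27906 - \frac{3703122}{13709}\right) = 78296 \cdot \frac{378860232}{13709} = \frac{29663240724672}{13709}$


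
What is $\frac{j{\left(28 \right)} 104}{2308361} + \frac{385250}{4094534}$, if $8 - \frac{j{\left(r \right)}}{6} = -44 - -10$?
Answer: $\frac{498302811161}{4725831299387} \approx 0.10544$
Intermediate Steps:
$j{\left(r \right)} = 252$ ($j{\left(r \right)} = 48 - 6 \left(-44 - -10\right) = 48 - 6 \left(-44 + 10\right) = 48 - -204 = 48 + 204 = 252$)
$\frac{j{\left(28 \right)} 104}{2308361} + \frac{385250}{4094534} = \frac{252 \cdot 104}{2308361} + \frac{385250}{4094534} = 26208 \cdot \frac{1}{2308361} + 385250 \cdot \frac{1}{4094534} = \frac{26208}{2308361} + \frac{192625}{2047267} = \frac{498302811161}{4725831299387}$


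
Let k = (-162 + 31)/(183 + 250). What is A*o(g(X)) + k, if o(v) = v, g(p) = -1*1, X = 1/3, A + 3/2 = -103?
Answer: 90235/866 ≈ 104.20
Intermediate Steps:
A = -209/2 (A = -3/2 - 103 = -209/2 ≈ -104.50)
X = ⅓ ≈ 0.33333
g(p) = -1
k = -131/433 ≈ -0.30254
A*o(g(X)) + k = -209/2*(-1) - 131/433 = 209/2 - 131/433 = 90235/866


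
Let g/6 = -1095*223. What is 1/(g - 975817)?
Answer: -1/2440927 ≈ -4.0968e-7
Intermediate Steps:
g = -1465110 (g = 6*(-1095*223) = 6*(-244185) = -1465110)
1/(g - 975817) = 1/(-1465110 - 975817) = 1/(-2440927) = -1/2440927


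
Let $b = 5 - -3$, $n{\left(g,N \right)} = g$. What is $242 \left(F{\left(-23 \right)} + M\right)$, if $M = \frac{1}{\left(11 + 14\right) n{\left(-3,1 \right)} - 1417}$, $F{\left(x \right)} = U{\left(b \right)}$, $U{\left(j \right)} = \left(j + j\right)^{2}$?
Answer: $\frac{46216071}{746} \approx 61952.0$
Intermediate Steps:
$b = 8$ ($b = 5 + 3 = 8$)
$U{\left(j \right)} = 4 j^{2}$ ($U{\left(j \right)} = \left(2 j\right)^{2} = 4 j^{2}$)
$F{\left(x \right)} = 256$ ($F{\left(x \right)} = 4 \cdot 8^{2} = 4 \cdot 64 = 256$)
$M = - \frac{1}{1492}$ ($M = \frac{1}{\left(11 + 14\right) \left(-3\right) - 1417} = \frac{1}{25 \left(-3\right) - 1417} = \frac{1}{-75 - 1417} = \frac{1}{-1492} = - \frac{1}{1492} \approx -0.00067024$)
$242 \left(F{\left(-23 \right)} + M\right) = 242 \left(256 - \frac{1}{1492}\right) = 242 \cdot \frac{381951}{1492} = \frac{46216071}{746}$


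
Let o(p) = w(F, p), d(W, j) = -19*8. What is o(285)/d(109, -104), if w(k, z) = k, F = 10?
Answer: -5/76 ≈ -0.065789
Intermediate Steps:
d(W, j) = -152
o(p) = 10
o(285)/d(109, -104) = 10/(-152) = 10*(-1/152) = -5/76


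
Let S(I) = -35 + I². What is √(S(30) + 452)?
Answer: √1317 ≈ 36.290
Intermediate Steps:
√(S(30) + 452) = √((-35 + 30²) + 452) = √((-35 + 900) + 452) = √(865 + 452) = √1317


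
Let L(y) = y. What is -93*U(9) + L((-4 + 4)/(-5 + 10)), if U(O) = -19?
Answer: 1767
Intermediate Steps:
-93*U(9) + L((-4 + 4)/(-5 + 10)) = -93*(-19) + (-4 + 4)/(-5 + 10) = 1767 + 0/5 = 1767 + 0*(⅕) = 1767 + 0 = 1767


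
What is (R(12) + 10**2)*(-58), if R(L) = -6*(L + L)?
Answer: 2552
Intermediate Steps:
R(L) = -12*L
(R(12) + 10**2)*(-58) = (-12*12 + 10**2)*(-58) = (-144 + 100)*(-58) = -44*(-58) = 2552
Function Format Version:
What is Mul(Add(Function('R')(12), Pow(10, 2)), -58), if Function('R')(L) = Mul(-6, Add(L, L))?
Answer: 2552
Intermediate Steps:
Function('R')(L) = Mul(-12, L) (Function('R')(L) = Mul(-6, Mul(2, L)) = Mul(-12, L))
Mul(Add(Function('R')(12), Pow(10, 2)), -58) = Mul(Add(Mul(-12, 12), Pow(10, 2)), -58) = Mul(Add(-144, 100), -58) = Mul(-44, -58) = 2552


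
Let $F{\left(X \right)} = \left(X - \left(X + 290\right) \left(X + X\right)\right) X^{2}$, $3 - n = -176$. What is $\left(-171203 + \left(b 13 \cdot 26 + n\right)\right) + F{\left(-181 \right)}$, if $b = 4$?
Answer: $1286584125$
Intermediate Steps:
$n = 179$ ($n = 3 - -176 = 3 + 176 = 179$)
$F{\left(X \right)} = X^{2} \left(X - 2 X \left(290 + X\right)\right)$ ($F{\left(X \right)} = \left(X - \left(290 + X\right) 2 X\right) X^{2} = \left(X - 2 X \left(290 + X\right)\right) X^{2} = X^{2} \left(X - 2 X \left(290 + X\right)\right)$)
$\left(-171203 + \left(b 13 \cdot 26 + n\right)\right) + F{\left(-181 \right)} = \left(-171203 + \left(4 \cdot 13 \cdot 26 + 179\right)\right) + \left(-181\right)^{3} \left(-579 - -362\right) = \left(-171203 + \left(52 \cdot 26 + 179\right)\right) - 5929741 \left(-579 + 362\right) = \left(-171203 + \left(1352 + 179\right)\right) - -1286753797 = \left(-171203 + 1531\right) + 1286753797 = -169672 + 1286753797 = 1286584125$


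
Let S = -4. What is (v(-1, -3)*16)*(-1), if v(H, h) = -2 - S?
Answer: -32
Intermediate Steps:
v(H, h) = 2 (v(H, h) = -2 - 1*(-4) = -2 + 4 = 2)
(v(-1, -3)*16)*(-1) = (2*16)*(-1) = 32*(-1) = -32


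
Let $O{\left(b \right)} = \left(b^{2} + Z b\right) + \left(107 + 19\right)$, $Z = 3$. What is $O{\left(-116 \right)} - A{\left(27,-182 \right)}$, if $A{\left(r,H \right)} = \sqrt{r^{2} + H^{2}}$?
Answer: $13234 - \sqrt{33853} \approx 13050.0$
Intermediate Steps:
$O{\left(b \right)} = 126 + b^{2} + 3 b$ ($O{\left(b \right)} = \left(b^{2} + 3 b\right) + \left(107 + 19\right) = \left(b^{2} + 3 b\right) + 126 = 126 + b^{2} + 3 b$)
$A{\left(r,H \right)} = \sqrt{H^{2} + r^{2}}$
$O{\left(-116 \right)} - A{\left(27,-182 \right)} = \left(126 + \left(-116\right)^{2} + 3 \left(-116\right)\right) - \sqrt{\left(-182\right)^{2} + 27^{2}} = \left(126 + 13456 - 348\right) - \sqrt{33124 + 729} = 13234 - \sqrt{33853}$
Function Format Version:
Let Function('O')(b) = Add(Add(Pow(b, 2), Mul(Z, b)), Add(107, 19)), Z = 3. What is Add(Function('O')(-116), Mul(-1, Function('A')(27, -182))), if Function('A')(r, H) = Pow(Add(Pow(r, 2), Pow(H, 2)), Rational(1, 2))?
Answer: Add(13234, Mul(-1, Pow(33853, Rational(1, 2)))) ≈ 13050.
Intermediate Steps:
Function('O')(b) = Add(126, Pow(b, 2), Mul(3, b)) (Function('O')(b) = Add(Add(Pow(b, 2), Mul(3, b)), Add(107, 19)) = Add(Add(Pow(b, 2), Mul(3, b)), 126) = Add(126, Pow(b, 2), Mul(3, b)))
Function('A')(r, H) = Pow(Add(Pow(H, 2), Pow(r, 2)), Rational(1, 2))
Add(Function('O')(-116), Mul(-1, Function('A')(27, -182))) = Add(Add(126, Pow(-116, 2), Mul(3, -116)), Mul(-1, Pow(Add(Pow(-182, 2), Pow(27, 2)), Rational(1, 2)))) = Add(Add(126, 13456, -348), Mul(-1, Pow(Add(33124, 729), Rational(1, 2)))) = Add(13234, Mul(-1, Pow(33853, Rational(1, 2))))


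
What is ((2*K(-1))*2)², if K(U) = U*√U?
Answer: -16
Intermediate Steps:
K(U) = U^(3/2)
((2*K(-1))*2)² = ((2*(-1)^(3/2))*2)² = ((2*(-I))*2)² = (-2*I*2)² = (-4*I)² = -16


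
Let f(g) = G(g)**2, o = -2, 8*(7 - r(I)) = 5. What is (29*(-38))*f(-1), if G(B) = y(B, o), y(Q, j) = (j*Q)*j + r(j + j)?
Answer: -198911/32 ≈ -6216.0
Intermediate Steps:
r(I) = 51/8 (r(I) = 7 - 1/8*5 = 7 - 5/8 = 51/8)
y(Q, j) = 51/8 + Q*j**2 (y(Q, j) = (j*Q)*j + 51/8 = (Q*j)*j + 51/8 = Q*j**2 + 51/8 = 51/8 + Q*j**2)
G(B) = 51/8 + 4*B (G(B) = 51/8 + B*(-2)**2 = 51/8 + B*4 = 51/8 + 4*B)
f(g) = (51/8 + 4*g)**2
(29*(-38))*f(-1) = (29*(-38))*((51 + 32*(-1))**2/64) = -551*(51 - 32)**2/32 = -551*19**2/32 = -551*361/32 = -1102*361/64 = -198911/32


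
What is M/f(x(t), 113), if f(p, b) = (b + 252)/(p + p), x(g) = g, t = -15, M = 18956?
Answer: -113736/73 ≈ -1558.0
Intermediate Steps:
f(p, b) = (252 + b)/(2*p) (f(p, b) = (252 + b)/((2*p)) = (252 + b)*(1/(2*p)) = (252 + b)/(2*p))
M/f(x(t), 113) = 18956/(((½)*(252 + 113)/(-15))) = 18956/(((½)*(-1/15)*365)) = 18956/(-73/6) = 18956*(-6/73) = -113736/73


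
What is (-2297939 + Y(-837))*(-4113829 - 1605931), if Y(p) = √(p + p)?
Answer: 13143659574640 - 17159280*I*√186 ≈ 1.3144e+13 - 2.3402e+8*I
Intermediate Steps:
Y(p) = √2*√p (Y(p) = √(2*p) = √2*√p)
(-2297939 + Y(-837))*(-4113829 - 1605931) = (-2297939 + √2*√(-837))*(-4113829 - 1605931) = (-2297939 + √2*(3*I*√93))*(-5719760) = (-2297939 + 3*I*√186)*(-5719760) = 13143659574640 - 17159280*I*√186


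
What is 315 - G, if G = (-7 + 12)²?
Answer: 290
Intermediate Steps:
G = 25 (G = 5² = 25)
315 - G = 315 - 1*25 = 315 - 25 = 290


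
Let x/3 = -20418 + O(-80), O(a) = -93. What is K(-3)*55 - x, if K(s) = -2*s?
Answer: 61863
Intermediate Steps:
x = -61533 (x = 3*(-20418 - 93) = 3*(-20511) = -61533)
K(-3)*55 - x = -2*(-3)*55 - 1*(-61533) = 6*55 + 61533 = 330 + 61533 = 61863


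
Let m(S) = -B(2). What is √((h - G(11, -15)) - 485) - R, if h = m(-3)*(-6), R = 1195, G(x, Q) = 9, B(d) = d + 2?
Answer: -1195 + I*√470 ≈ -1195.0 + 21.679*I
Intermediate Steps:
B(d) = 2 + d
m(S) = -4 (m(S) = -(2 + 2) = -1*4 = -4)
h = 24 (h = -4*(-6) = 24)
√((h - G(11, -15)) - 485) - R = √((24 - 1*9) - 485) - 1*1195 = √((24 - 9) - 485) - 1195 = √(15 - 485) - 1195 = √(-470) - 1195 = I*√470 - 1195 = -1195 + I*√470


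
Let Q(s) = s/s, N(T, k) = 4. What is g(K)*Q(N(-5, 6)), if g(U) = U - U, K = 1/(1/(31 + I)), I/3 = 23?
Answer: 0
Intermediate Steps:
I = 69 (I = 3*23 = 69)
Q(s) = 1
K = 100 (K = 1/(1/(31 + 69)) = 1/(1/100) = 100)
g(U) = 0
g(K)*Q(N(-5, 6)) = 0*1 = 0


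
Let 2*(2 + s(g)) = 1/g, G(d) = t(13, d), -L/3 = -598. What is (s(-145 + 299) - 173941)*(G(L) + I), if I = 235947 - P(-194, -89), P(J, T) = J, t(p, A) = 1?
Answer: -6325588059453/154 ≈ -4.1075e+10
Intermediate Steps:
L = 1794 (L = -3*(-598) = 1794)
G(d) = 1
s(g) = -2 + 1/(2*g)
I = 236141 (I = 235947 - 1*(-194) = 235947 + 194 = 236141)
(s(-145 + 299) - 173941)*(G(L) + I) = ((-2 + 1/(2*(-145 + 299))) - 173941)*(1 + 236141) = ((-2 + (½)/154) - 173941)*236142 = ((-2 + (½)*(1/154)) - 173941)*236142 = ((-2 + 1/308) - 173941)*236142 = (-615/308 - 173941)*236142 = -53574443/308*236142 = -6325588059453/154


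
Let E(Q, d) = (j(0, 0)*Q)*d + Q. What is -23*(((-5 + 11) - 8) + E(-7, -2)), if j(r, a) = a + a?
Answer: 207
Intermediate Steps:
j(r, a) = 2*a
E(Q, d) = Q (E(Q, d) = ((2*0)*Q)*d + Q = (0*Q)*d + Q = 0*d + Q = 0 + Q = Q)
-23*(((-5 + 11) - 8) + E(-7, -2)) = -23*(((-5 + 11) - 8) - 7) = -23*((6 - 8) - 7) = -23*(-2 - 7) = -23*(-9) = 207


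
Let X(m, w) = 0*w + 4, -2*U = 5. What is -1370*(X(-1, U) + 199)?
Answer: -278110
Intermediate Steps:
U = -5/2 (U = -½*5 = -5/2 ≈ -2.5000)
X(m, w) = 4 (X(m, w) = 0 + 4 = 4)
-1370*(X(-1, U) + 199) = -1370*(4 + 199) = -1370*203 = -278110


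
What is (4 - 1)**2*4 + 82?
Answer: 118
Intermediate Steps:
(4 - 1)**2*4 + 82 = 3**2*4 + 82 = 9*4 + 82 = 36 + 82 = 118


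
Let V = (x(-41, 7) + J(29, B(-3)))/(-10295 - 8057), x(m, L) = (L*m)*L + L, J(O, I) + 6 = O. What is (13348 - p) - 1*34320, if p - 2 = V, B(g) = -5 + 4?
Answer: -384916827/18352 ≈ -20974.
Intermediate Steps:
B(g) = -1
J(O, I) = -6 + O
x(m, L) = L + m*L² (x(m, L) = m*L² + L = L + m*L²)
V = 1979/18352 (V = (7*(1 + 7*(-41)) + (-6 + 29))/(-10295 - 8057) = (7*(1 - 287) + 23)/(-18352) = (7*(-286) + 23)*(-1/18352) = (-2002 + 23)*(-1/18352) = -1979*(-1/18352) = 1979/18352 ≈ 0.10784)
p = 38683/18352 (p = 2 + 1979/18352 = 38683/18352 ≈ 2.1078)
(13348 - p) - 1*34320 = (13348 - 1*38683/18352) - 1*34320 = (13348 - 38683/18352) - 34320 = 244923813/18352 - 34320 = -384916827/18352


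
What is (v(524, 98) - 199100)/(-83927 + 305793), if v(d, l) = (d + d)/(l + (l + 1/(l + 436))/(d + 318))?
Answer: -4391499950278/4893906583241 ≈ -0.89734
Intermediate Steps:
v(d, l) = 2*d/(l + (l + 1/(436 + l))/(318 + d)) (v(d, l) = (2*d)/(l + (l + 1/(436 + l))/(318 + d)) = 2*d/(l + (l + 1/(436 + l))/(318 + d)))
(v(524, 98) - 199100)/(-83927 + 305793) = (2*524*(138648 + 318*98 + 436*524 + 524*98)/(1 + 319*98² + 139084*98 + 524*98² + 436*524*98) - 199100)/(-83927 + 305793) = (2*524*(138648 + 31164 + 228464 + 51352)/(1 + 319*9604 + 13630232 + 524*9604 + 22389472) - 199100)/221866 = (2*524*449628/(1 + 3063676 + 13630232 + 5032496 + 22389472) - 199100)*(1/221866) = (2*524*449628/44115877 - 199100)*(1/221866) = (2*524*(1/44115877)*449628 - 199100)*(1/221866) = (471210144/44115877 - 199100)*(1/221866) = -8782999900556/44115877*1/221866 = -4391499950278/4893906583241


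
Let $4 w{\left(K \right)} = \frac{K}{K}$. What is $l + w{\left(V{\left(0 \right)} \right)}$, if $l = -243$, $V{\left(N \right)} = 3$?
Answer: $- \frac{971}{4} \approx -242.75$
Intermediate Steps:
$w{\left(K \right)} = \frac{1}{4}$ ($w{\left(K \right)} = \frac{K \frac{1}{K}}{4} = \frac{1}{4} \cdot 1 = \frac{1}{4}$)
$l + w{\left(V{\left(0 \right)} \right)} = -243 + \frac{1}{4} = - \frac{971}{4}$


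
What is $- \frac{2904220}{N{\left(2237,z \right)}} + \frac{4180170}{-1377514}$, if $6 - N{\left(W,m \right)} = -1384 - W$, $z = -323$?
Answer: $- \frac{2007882592835}{2498121639} \approx -803.76$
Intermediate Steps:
$N{\left(W,m \right)} = 1390 + W$ ($N{\left(W,m \right)} = 6 - \left(-1384 - W\right) = 6 + \left(1384 + W\right) = 1390 + W$)
$- \frac{2904220}{N{\left(2237,z \right)}} + \frac{4180170}{-1377514} = - \frac{2904220}{1390 + 2237} + \frac{4180170}{-1377514} = - \frac{2904220}{3627} + 4180170 \left(- \frac{1}{1377514}\right) = \left(-2904220\right) \frac{1}{3627} - \frac{2090085}{688757} = - \frac{2904220}{3627} - \frac{2090085}{688757} = - \frac{2007882592835}{2498121639}$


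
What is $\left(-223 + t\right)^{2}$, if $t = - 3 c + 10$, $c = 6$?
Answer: $53361$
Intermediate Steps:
$t = -8$ ($t = \left(-3\right) 6 + 10 = -18 + 10 = -8$)
$\left(-223 + t\right)^{2} = \left(-223 - 8\right)^{2} = \left(-231\right)^{2} = 53361$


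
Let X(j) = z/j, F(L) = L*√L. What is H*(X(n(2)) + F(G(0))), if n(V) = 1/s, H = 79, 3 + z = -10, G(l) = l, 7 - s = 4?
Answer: -3081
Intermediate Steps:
s = 3 (s = 7 - 1*4 = 7 - 4 = 3)
z = -13 (z = -3 - 10 = -13)
F(L) = L^(3/2)
n(V) = ⅓ (n(V) = 1/3 = 1*(⅓) = ⅓)
X(j) = -13/j
H*(X(n(2)) + F(G(0))) = 79*(-13/⅓ + 0^(3/2)) = 79*(-13*3 + 0) = 79*(-39 + 0) = 79*(-39) = -3081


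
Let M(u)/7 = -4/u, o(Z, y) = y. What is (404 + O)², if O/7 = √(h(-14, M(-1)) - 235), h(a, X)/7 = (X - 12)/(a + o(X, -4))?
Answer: 1362565/9 + 5656*I*√2171/3 ≈ 1.514e+5 + 87845.0*I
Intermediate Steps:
M(u) = -28/u (M(u) = 7*(-4/u) = -28/u)
h(a, X) = 7*(-12 + X)/(-4 + a) (h(a, X) = 7*((X - 12)/(a - 4)) = 7*((-12 + X)/(-4 + a)) = 7*(-12 + X)/(-4 + a))
O = 7*I*√2171/3 (O = 7*√(7*(-12 - 28/(-1))/(-4 - 14) - 235) = 7*√(7*(-12 - 28*(-1))/(-18) - 235) = 7*√(7*(-1/18)*(-12 + 28) - 235) = 7*√(7*(-1/18)*16 - 235) = 7*√(-56/9 - 235) = 7*√(-2171/9) = 7*(I*√2171/3) = 7*I*√2171/3 ≈ 108.72*I)
(404 + O)² = (404 + 7*I*√2171/3)²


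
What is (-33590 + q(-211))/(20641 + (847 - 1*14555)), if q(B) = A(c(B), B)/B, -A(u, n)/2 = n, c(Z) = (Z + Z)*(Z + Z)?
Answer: -33592/6933 ≈ -4.8452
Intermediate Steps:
c(Z) = 4*Z² (c(Z) = (2*Z)*(2*Z) = 4*Z²)
A(u, n) = -2*n
q(B) = -2 (q(B) = (-2*B)/B = -2)
(-33590 + q(-211))/(20641 + (847 - 1*14555)) = (-33590 - 2)/(20641 + (847 - 1*14555)) = -33592/(20641 + (847 - 14555)) = -33592/(20641 - 13708) = -33592/6933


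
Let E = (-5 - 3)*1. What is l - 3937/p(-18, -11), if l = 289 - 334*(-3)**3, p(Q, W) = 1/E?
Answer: 40803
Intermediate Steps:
E = -8 (E = -8*1 = -8)
p(Q, W) = -1/8 (p(Q, W) = 1/(-8) = -1/8)
l = 9307 (l = 289 - 334*(-27) = 289 - 1*(-9018) = 289 + 9018 = 9307)
l - 3937/p(-18, -11) = 9307 - 3937/(-1/8) = 9307 - 3937*(-8) = 9307 - 1*(-31496) = 9307 + 31496 = 40803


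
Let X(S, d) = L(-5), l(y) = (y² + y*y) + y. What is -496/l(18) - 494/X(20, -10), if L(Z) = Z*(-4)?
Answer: -84731/3330 ≈ -25.445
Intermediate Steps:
l(y) = y + 2*y² (l(y) = (y² + y²) + y = 2*y² + y = y + 2*y²)
L(Z) = -4*Z
X(S, d) = 20 (X(S, d) = -4*(-5) = 20)
-496/l(18) - 494/X(20, -10) = -496*1/(18*(1 + 2*18)) - 494/20 = -496*1/(18*(1 + 36)) - 494*1/20 = -496/(18*37) - 247/10 = -496/666 - 247/10 = -496*1/666 - 247/10 = -248/333 - 247/10 = -84731/3330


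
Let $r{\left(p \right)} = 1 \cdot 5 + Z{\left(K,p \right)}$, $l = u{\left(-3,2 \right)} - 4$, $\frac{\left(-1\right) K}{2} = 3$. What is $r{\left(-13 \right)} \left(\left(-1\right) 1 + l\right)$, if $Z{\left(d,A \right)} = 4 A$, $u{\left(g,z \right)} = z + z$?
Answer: $47$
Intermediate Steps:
$K = -6$ ($K = \left(-2\right) 3 = -6$)
$u{\left(g,z \right)} = 2 z$
$l = 0$ ($l = 2 \cdot 2 - 4 = 4 - 4 = 0$)
$r{\left(p \right)} = 5 + 4 p$ ($r{\left(p \right)} = 1 \cdot 5 + 4 p = 5 + 4 p$)
$r{\left(-13 \right)} \left(\left(-1\right) 1 + l\right) = \left(5 + 4 \left(-13\right)\right) \left(\left(-1\right) 1 + 0\right) = \left(5 - 52\right) \left(-1 + 0\right) = \left(-47\right) \left(-1\right) = 47$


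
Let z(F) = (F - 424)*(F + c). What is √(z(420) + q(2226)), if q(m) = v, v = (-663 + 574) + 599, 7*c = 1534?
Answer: I*√100282/7 ≈ 45.239*I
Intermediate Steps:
c = 1534/7 (c = (⅐)*1534 = 1534/7 ≈ 219.14)
z(F) = (-424 + F)*(1534/7 + F) (z(F) = (F - 424)*(F + 1534/7) = (-424 + F)*(1534/7 + F))
v = 510 (v = -89 + 599 = 510)
q(m) = 510
√(z(420) + q(2226)) = √((-650416/7 + 420² - 1434/7*420) + 510) = √((-650416/7 + 176400 - 86040) + 510) = √(-17896/7 + 510) = √(-14326/7) = I*√100282/7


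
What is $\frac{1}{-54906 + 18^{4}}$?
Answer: $\frac{1}{50070} \approx 1.9972 \cdot 10^{-5}$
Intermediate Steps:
$\frac{1}{-54906 + 18^{4}} = \frac{1}{-54906 + 104976} = \frac{1}{50070}$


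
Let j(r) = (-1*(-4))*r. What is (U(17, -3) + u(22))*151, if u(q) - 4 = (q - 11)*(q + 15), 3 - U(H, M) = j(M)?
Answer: 64326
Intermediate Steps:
j(r) = 4*r
U(H, M) = 3 - 4*M
u(q) = 4 + (-11 + q)*(15 + q) (u(q) = 4 + (q - 11)*(q + 15) = 4 + (-11 + q)*(15 + q))
(U(17, -3) + u(22))*151 = ((3 - 4*(-3)) + (-161 + 22**2 + 4*22))*151 = ((3 + 12) + (-161 + 484 + 88))*151 = (15 + 411)*151 = 426*151 = 64326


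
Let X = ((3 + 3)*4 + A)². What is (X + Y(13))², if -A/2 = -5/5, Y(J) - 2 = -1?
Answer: 458329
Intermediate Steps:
Y(J) = 1 (Y(J) = 2 - 1 = 1)
A = 2 (A = -(-10)/5 = -2*(-1) = 2)
X = 676 (X = ((3 + 3)*4 + 2)² = (6*4 + 2)² = (24 + 2)² = 26² = 676)
(X + Y(13))² = (676 + 1)² = 677² = 458329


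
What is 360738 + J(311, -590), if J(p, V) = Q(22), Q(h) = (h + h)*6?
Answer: 361002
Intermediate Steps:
Q(h) = 12*h (Q(h) = (2*h)*6 = 12*h)
J(p, V) = 264 (J(p, V) = 12*22 = 264)
360738 + J(311, -590) = 360738 + 264 = 361002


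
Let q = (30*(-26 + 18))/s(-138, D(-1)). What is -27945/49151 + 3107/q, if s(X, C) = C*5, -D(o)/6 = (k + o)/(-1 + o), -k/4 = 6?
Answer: 165972035/34192 ≈ 4854.1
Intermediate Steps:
k = -24 (k = -4*6 = -24)
D(o) = -6*(-24 + o)/(-1 + o)
s(X, C) = 5*C
q = 16/25 (q = (30*(-26 + 18))/((5*(6*(24 - 1*(-1))/(-1 - 1)))) = (30*(-8))/((5*(6*(24 + 1)/(-2)))) = -240/(5*(6*(-½)*25)) = -240/(5*(-75)) = -240/(-375) = -240*(-1/375) = 16/25 ≈ 0.64000)
-27945/49151 + 3107/q = -27945/49151 + 3107/(16/25) = -27945*1/49151 + 3107*(25/16) = -1215/2137 + 77675/16 = 165972035/34192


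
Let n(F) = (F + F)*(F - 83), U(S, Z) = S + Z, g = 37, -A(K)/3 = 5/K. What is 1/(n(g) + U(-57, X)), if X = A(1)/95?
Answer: -19/65762 ≈ -0.00028892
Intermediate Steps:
A(K) = -15/K
X = -3/19 (X = -15/1/95 = -15*1*(1/95) = -15*1/95 = -3/19 ≈ -0.15789)
n(F) = 2*F*(-83 + F) (n(F) = (2*F)*(-83 + F) = 2*F*(-83 + F))
1/(n(g) + U(-57, X)) = 1/(2*37*(-83 + 37) + (-57 - 3/19)) = 1/(2*37*(-46) - 1086/19) = 1/(-3404 - 1086/19) = 1/(-65762/19) = -19/65762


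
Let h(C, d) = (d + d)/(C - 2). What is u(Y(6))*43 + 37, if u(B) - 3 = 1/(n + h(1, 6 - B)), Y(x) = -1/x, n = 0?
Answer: 6013/37 ≈ 162.51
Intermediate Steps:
h(C, d) = 2*d/(-2 + C) (h(C, d) = (2*d)/(-2 + C) = 2*d/(-2 + C))
u(B) = 3 + 1/(-12 + 2*B) (u(B) = 3 + 1/(0 + 2*(6 - B)/(-2 + 1)) = 3 + 1/(0 + 2*(6 - B)/(-1)) = 3 + 1/(0 + 2*(6 - B)*(-1)) = 3 + 1/(0 + (-12 + 2*B)) = 3 + 1/(-12 + 2*B))
u(Y(6))*43 + 37 = ((-35 + 6*(-1/6))/(2*(-6 - 1/6)))*43 + 37 = ((-35 + 6*(-1*⅙))/(2*(-6 - 1*⅙)))*43 + 37 = ((-35 + 6*(-⅙))/(2*(-6 - ⅙)))*43 + 37 = ((-35 - 1)/(2*(-37/6)))*43 + 37 = ((½)*(-6/37)*(-36))*43 + 37 = (108/37)*43 + 37 = 4644/37 + 37 = 6013/37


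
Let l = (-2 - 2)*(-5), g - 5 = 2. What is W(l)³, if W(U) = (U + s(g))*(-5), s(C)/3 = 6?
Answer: -6859000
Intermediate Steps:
g = 7 (g = 5 + 2 = 7)
s(C) = 18 (s(C) = 3*6 = 18)
l = 20 (l = -4*(-5) = 20)
W(U) = -90 - 5*U (W(U) = (U + 18)*(-5) = (18 + U)*(-5) = -90 - 5*U)
W(l)³ = (-90 - 5*20)³ = (-90 - 100)³ = (-190)³ = -6859000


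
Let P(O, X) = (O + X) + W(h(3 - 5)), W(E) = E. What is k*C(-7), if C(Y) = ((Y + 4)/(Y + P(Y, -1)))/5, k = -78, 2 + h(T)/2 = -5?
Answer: -234/145 ≈ -1.6138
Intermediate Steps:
h(T) = -14 (h(T) = -4 + 2*(-5) = -4 - 10 = -14)
P(O, X) = -14 + O + X (P(O, X) = (O + X) - 14 = -14 + O + X)
C(Y) = (4 + Y)/(5*(-15 + 2*Y)) (C(Y) = ((Y + 4)/(Y + (-14 + Y - 1)))/5 = ((4 + Y)/(Y + (-15 + Y)))*(1/5) = ((4 + Y)/(-15 + 2*Y))*(1/5) = (4 + Y)/(5*(-15 + 2*Y)))
k*C(-7) = -78*(4 - 7)/(5*(-15 + 2*(-7))) = -78*(-3)/(5*(-15 - 14)) = -78*(-3)/(5*(-29)) = -78*(-1)*(-3)/(5*29) = -78*3/145 = -234/145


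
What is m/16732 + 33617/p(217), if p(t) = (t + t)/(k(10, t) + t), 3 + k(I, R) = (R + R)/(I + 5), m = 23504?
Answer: 256228604222/13615665 ≈ 18819.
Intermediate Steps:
k(I, R) = -3 + 2*R/(5 + I) (k(I, R) = -3 + (R + R)/(I + 5) = -3 + (2*R)/(5 + I) = -3 + 2*R/(5 + I))
p(t) = 2*t/(-3 + 17*t/15) (p(t) = (t + t)/((-15 - 3*10 + 2*t)/(5 + 10) + t) = (2*t)/((-15 - 30 + 2*t)/15 + t) = (2*t)/((-45 + 2*t)/15 + t) = (2*t)/((-3 + 2*t/15) + t) = (2*t)/(-3 + 17*t/15) = 2*t/(-3 + 17*t/15))
m/16732 + 33617/p(217) = 23504/16732 + 33617/((30*217/(-45 + 17*217))) = 23504*(1/16732) + 33617/((30*217/(-45 + 3689))) = 5876/4183 + 33617/((30*217/3644)) = 5876/4183 + 33617/((30*217*(1/3644))) = 5876/4183 + 33617/(3255/1822) = 5876/4183 + 33617*(1822/3255) = 5876/4183 + 61250174/3255 = 256228604222/13615665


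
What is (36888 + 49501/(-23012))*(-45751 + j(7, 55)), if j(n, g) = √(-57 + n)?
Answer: -38834233658405/23012 + 4244085775*I*√2/23012 ≈ -1.6876e+9 + 2.6082e+5*I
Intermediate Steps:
(36888 + 49501/(-23012))*(-45751 + j(7, 55)) = (36888 + 49501/(-23012))*(-45751 + √(-57 + 7)) = (36888 + 49501*(-1/23012))*(-45751 + √(-50)) = (36888 - 49501/23012)*(-45751 + 5*I*√2) = 848817155*(-45751 + 5*I*√2)/23012 = -38834233658405/23012 + 4244085775*I*√2/23012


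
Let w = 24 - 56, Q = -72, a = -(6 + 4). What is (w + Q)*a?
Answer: 1040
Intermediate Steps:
a = -10 (a = -1*10 = -10)
w = -32
(w + Q)*a = (-32 - 72)*(-10) = -104*(-10) = 1040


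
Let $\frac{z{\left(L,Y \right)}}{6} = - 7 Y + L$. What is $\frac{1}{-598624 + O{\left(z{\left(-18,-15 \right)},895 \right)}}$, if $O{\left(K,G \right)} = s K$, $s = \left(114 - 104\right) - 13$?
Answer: $- \frac{1}{600190} \approx -1.6661 \cdot 10^{-6}$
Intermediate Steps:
$z{\left(L,Y \right)} = - 42 Y + 6 L$ ($z{\left(L,Y \right)} = 6 \left(- 7 Y + L\right) = 6 \left(L - 7 Y\right) = - 42 Y + 6 L$)
$s = -3$ ($s = 10 - 13 = -3$)
$O{\left(K,G \right)} = - 3 K$
$\frac{1}{-598624 + O{\left(z{\left(-18,-15 \right)},895 \right)}} = \frac{1}{-598624 - 3 \left(\left(-42\right) \left(-15\right) + 6 \left(-18\right)\right)} = \frac{1}{-598624 - 3 \left(630 - 108\right)} = \frac{1}{-598624 - 1566} = \frac{1}{-600190} = - \frac{1}{600190}$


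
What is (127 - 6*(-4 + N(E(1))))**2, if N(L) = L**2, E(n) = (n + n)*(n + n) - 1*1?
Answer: 9409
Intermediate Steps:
E(n) = -1 + 4*n**2 (E(n) = (2*n)*(2*n) - 1 = 4*n**2 - 1 = -1 + 4*n**2)
(127 - 6*(-4 + N(E(1))))**2 = (127 - 6*(-4 + (-1 + 4*1**2)**2))**2 = (127 - 6*(-4 + (-1 + 4*1)**2))**2 = (127 - 6*(-4 + (-1 + 4)**2))**2 = (127 - 6*(-4 + 3**2))**2 = (127 - 6*(-4 + 9))**2 = (127 - 6*5)**2 = (127 - 30)**2 = 97**2 = 9409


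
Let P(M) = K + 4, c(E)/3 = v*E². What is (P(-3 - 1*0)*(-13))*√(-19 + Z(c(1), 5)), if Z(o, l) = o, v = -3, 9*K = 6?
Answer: -364*I*√7/3 ≈ -321.02*I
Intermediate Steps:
K = ⅔ (K = (⅑)*6 = ⅔ ≈ 0.66667)
c(E) = -9*E² (c(E) = 3*(-3*E²) = -9*E²)
P(M) = 14/3 (P(M) = ⅔ + 4 = 14/3)
(P(-3 - 1*0)*(-13))*√(-19 + Z(c(1), 5)) = ((14/3)*(-13))*√(-19 - 9*1²) = -182*√(-19 - 9*1)/3 = -182*√(-19 - 9)/3 = -364*I*√7/3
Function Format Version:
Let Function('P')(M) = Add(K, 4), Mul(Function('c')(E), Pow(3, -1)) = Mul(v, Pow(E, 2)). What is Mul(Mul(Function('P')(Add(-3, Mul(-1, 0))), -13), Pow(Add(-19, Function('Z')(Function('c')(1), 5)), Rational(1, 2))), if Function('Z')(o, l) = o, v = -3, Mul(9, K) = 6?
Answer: Mul(Rational(-364, 3), I, Pow(7, Rational(1, 2))) ≈ Mul(-321.02, I)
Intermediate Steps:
K = Rational(2, 3) (K = Mul(Rational(1, 9), 6) = Rational(2, 3) ≈ 0.66667)
Function('c')(E) = Mul(-9, Pow(E, 2)) (Function('c')(E) = Mul(3, Mul(-3, Pow(E, 2))) = Mul(-9, Pow(E, 2)))
Function('P')(M) = Rational(14, 3) (Function('P')(M) = Add(Rational(2, 3), 4) = Rational(14, 3))
Mul(Mul(Function('P')(Add(-3, Mul(-1, 0))), -13), Pow(Add(-19, Function('Z')(Function('c')(1), 5)), Rational(1, 2))) = Mul(Mul(Rational(14, 3), -13), Pow(Add(-19, Mul(-9, Pow(1, 2))), Rational(1, 2))) = Mul(Rational(-182, 3), Pow(Add(-19, Mul(-9, 1)), Rational(1, 2))) = Mul(Rational(-182, 3), Pow(Add(-19, -9), Rational(1, 2))) = Mul(Rational(-182, 3), Pow(-28, Rational(1, 2))) = Mul(Rational(-182, 3), Mul(2, I, Pow(7, Rational(1, 2)))) = Mul(Rational(-364, 3), I, Pow(7, Rational(1, 2)))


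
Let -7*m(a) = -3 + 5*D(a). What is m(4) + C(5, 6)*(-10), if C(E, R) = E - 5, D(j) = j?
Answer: -17/7 ≈ -2.4286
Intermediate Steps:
C(E, R) = -5 + E
m(a) = 3/7 - 5*a/7 (m(a) = -(-3 + 5*a)/7 = 3/7 - 5*a/7)
m(4) + C(5, 6)*(-10) = (3/7 - 5/7*4) + (-5 + 5)*(-10) = (3/7 - 20/7) + 0*(-10) = -17/7 + 0 = -17/7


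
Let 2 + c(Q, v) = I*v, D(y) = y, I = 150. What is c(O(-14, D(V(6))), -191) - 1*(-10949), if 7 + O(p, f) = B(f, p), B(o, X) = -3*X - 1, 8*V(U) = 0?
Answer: -17703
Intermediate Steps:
V(U) = 0 (V(U) = (⅛)*0 = 0)
B(o, X) = -1 - 3*X
O(p, f) = -8 - 3*p (O(p, f) = -7 + (-1 - 3*p) = -8 - 3*p)
c(Q, v) = -2 + 150*v
c(O(-14, D(V(6))), -191) - 1*(-10949) = (-2 + 150*(-191)) - 1*(-10949) = (-2 - 28650) + 10949 = -28652 + 10949 = -17703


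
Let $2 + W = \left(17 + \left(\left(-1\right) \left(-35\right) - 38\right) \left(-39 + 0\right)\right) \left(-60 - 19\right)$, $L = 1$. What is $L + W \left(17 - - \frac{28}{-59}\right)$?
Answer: $- \frac{10323241}{59} \approx -1.7497 \cdot 10^{5}$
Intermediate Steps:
$W = -10588$ ($W = -2 + \left(17 + \left(\left(-1\right) \left(-35\right) - 38\right) \left(-39 + 0\right)\right) \left(-60 - 19\right) = -2 + \left(17 + \left(35 - 38\right) \left(-39\right)\right) \left(-79\right) = -2 + \left(17 - -117\right) \left(-79\right) = -2 + \left(17 + 117\right) \left(-79\right) = -2 + 134 \left(-79\right) = -2 - 10586 = -10588$)
$L + W \left(17 - - \frac{28}{-59}\right) = 1 - 10588 \left(17 - - \frac{28}{-59}\right) = 1 - 10588 \left(17 - \left(-28\right) \left(- \frac{1}{59}\right)\right) = 1 - 10588 \left(17 - \frac{28}{59}\right) = 1 - \frac{10323300}{59} = - \frac{10323241}{59}$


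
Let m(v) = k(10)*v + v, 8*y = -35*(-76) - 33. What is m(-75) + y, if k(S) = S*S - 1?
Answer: -57373/8 ≈ -7171.6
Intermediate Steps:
k(S) = -1 + S**2 (k(S) = S**2 - 1 = -1 + S**2)
y = 2627/8 (y = (-35*(-76) - 33)/8 = (2660 - 33)/8 = (1/8)*2627 = 2627/8 ≈ 328.38)
m(v) = 100*v (m(v) = (-1 + 10**2)*v + v = (-1 + 100)*v + v = 99*v + v = 100*v)
m(-75) + y = 100*(-75) + 2627/8 = -7500 + 2627/8 = -57373/8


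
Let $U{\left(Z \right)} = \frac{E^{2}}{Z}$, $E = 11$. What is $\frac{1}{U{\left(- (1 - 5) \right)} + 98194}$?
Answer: $\frac{4}{392897} \approx 1.0181 \cdot 10^{-5}$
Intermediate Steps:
$U{\left(Z \right)} = \frac{121}{Z}$ ($U{\left(Z \right)} = \frac{11^{2}}{Z} = \frac{121}{Z}$)
$\frac{1}{U{\left(- (1 - 5) \right)} + 98194} = \frac{1}{\frac{121}{\left(-1\right) \left(1 - 5\right)} + 98194} = \frac{1}{\frac{121}{\left(-1\right) \left(-4\right)} + 98194} = \frac{1}{\frac{121}{4} + 98194} = \frac{1}{\frac{392897}{4}} = \frac{4}{392897}$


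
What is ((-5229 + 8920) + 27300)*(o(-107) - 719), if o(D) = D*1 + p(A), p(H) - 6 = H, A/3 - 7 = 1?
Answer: -24668836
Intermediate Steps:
A = 24 (A = 21 + 3*1 = 21 + 3 = 24)
p(H) = 6 + H
o(D) = 30 + D (o(D) = D*1 + (6 + 24) = D + 30 = 30 + D)
((-5229 + 8920) + 27300)*(o(-107) - 719) = ((-5229 + 8920) + 27300)*((30 - 107) - 719) = (3691 + 27300)*(-77 - 719) = 30991*(-796) = -24668836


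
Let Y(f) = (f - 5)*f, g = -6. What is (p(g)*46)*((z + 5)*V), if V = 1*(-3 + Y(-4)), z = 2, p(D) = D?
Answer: -63756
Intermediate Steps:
Y(f) = f*(-5 + f) (Y(f) = (-5 + f)*f = f*(-5 + f))
V = 33 (V = 1*(-3 - 4*(-5 - 4)) = 1*(-3 - 4*(-9)) = 1*(-3 + 36) = 1*33 = 33)
(p(g)*46)*((z + 5)*V) = (-6*46)*((2 + 5)*33) = -1932*33 = -276*231 = -63756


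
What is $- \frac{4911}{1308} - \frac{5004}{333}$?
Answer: $- \frac{302985}{16132} \approx -18.782$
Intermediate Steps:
$- \frac{4911}{1308} - \frac{5004}{333} = \left(-4911\right) \frac{1}{1308} - \frac{556}{37} = - \frac{1637}{436} - \frac{556}{37} = - \frac{302985}{16132}$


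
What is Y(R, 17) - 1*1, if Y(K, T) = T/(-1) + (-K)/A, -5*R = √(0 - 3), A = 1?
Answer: -18 + I*√3/5 ≈ -18.0 + 0.34641*I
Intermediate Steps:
R = -I*√3/5 (R = -√(0 - 3)/5 = -I*√3/5 ≈ -0.34641*I)
Y(K, T) = -K - T (Y(K, T) = T/(-1) - K/1 = T*(-1) - K*1 = -T - K = -K - T)
Y(R, 17) - 1*1 = (-(-1)*I*√3/5 - 1*17) - 1*1 = (I*√3/5 - 17) - 1 = (-17 + I*√3/5) - 1 = -18 + I*√3/5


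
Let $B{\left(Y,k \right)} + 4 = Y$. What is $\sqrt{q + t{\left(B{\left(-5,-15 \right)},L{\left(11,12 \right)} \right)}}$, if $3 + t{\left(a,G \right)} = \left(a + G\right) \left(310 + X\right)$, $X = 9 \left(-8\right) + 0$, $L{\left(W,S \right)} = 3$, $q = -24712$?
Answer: $i \sqrt{26143} \approx 161.69 i$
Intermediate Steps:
$B{\left(Y,k \right)} = -4 + Y$
$X = -72$ ($X = -72 + 0 = -72$)
$t{\left(a,G \right)} = -3 + 238 G + 238 a$ ($t{\left(a,G \right)} = -3 + \left(a + G\right) \left(310 - 72\right) = -3 + \left(G + a\right) 238 = -3 + \left(238 G + 238 a\right) = -3 + 238 G + 238 a$)
$\sqrt{q + t{\left(B{\left(-5,-15 \right)},L{\left(11,12 \right)} \right)}} = \sqrt{-24712 + \left(-3 + 238 \cdot 3 + 238 \left(-4 - 5\right)\right)} = \sqrt{-24712 + \left(-3 + 714 + 238 \left(-9\right)\right)} = \sqrt{-24712 - 1431} = \sqrt{-26143} = i \sqrt{26143}$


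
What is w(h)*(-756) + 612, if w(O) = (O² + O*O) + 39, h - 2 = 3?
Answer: -66672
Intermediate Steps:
h = 5 (h = 2 + 3 = 5)
w(O) = 39 + 2*O² (w(O) = (O² + O²) + 39 = 2*O² + 39 = 39 + 2*O²)
w(h)*(-756) + 612 = (39 + 2*5²)*(-756) + 612 = (39 + 2*25)*(-756) + 612 = (39 + 50)*(-756) + 612 = 89*(-756) + 612 = -67284 + 612 = -66672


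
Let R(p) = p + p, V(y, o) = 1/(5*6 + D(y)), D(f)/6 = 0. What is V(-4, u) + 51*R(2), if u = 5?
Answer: 6121/30 ≈ 204.03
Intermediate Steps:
D(f) = 0 (D(f) = 6*0 = 0)
V(y, o) = 1/30 (V(y, o) = 1/(5*6 + 0) = 1/(30 + 0) = 1/30)
R(p) = 2*p
V(-4, u) + 51*R(2) = 1/30 + 51*(2*2) = 1/30 + 51*4 = 1/30 + 204 = 6121/30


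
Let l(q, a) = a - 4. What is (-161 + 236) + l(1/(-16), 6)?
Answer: 77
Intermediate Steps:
l(q, a) = -4 + a
(-161 + 236) + l(1/(-16), 6) = (-161 + 236) + (-4 + 6) = 75 + 2 = 77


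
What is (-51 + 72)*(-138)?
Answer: -2898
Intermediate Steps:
(-51 + 72)*(-138) = 21*(-138) = -2898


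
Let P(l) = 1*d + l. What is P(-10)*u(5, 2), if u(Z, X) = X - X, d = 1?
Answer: 0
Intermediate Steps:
u(Z, X) = 0
P(l) = 1 + l (P(l) = 1*1 + l = 1 + l)
P(-10)*u(5, 2) = (1 - 10)*0 = -9*0 = 0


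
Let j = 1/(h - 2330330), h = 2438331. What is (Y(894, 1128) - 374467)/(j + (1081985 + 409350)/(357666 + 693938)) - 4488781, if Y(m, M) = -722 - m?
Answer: -765706602961490491/161066722939 ≈ -4.7540e+6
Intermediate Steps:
j = 1/108001 (j = 1/(2438331 - 2330330) = 1/108001 ≈ 9.2592e-6)
(Y(894, 1128) - 374467)/(j + (1081985 + 409350)/(357666 + 693938)) - 4488781 = ((-722 - 1*894) - 374467)/(1/108001 + (1081985 + 409350)/(357666 + 693938)) - 4488781 = ((-722 - 894) - 374467)/(1/108001 + 1491335/1051604) - 4488781 = (-1616 - 374467)/(1/108001 + 1491335*(1/1051604)) - 4488781 = -376083/(1/108001 + 1491335/1051604) - 4488781 = -376083/161066722939/113574283604 - 4488781 = -376083*113574283604/161066722939 - 4488781 = -42713357300643132/161066722939 - 4488781 = -765706602961490491/161066722939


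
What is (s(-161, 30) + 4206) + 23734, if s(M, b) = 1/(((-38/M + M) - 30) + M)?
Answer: 1582353799/56634 ≈ 27940.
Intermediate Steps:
s(M, b) = 1/(-30 - 38/M + 2*M) (s(M, b) = 1/(((M - 38/M) - 30) + M) = 1/((-30 + M - 38/M) + M) = 1/(-30 - 38/M + 2*M))
(s(-161, 30) + 4206) + 23734 = ((½)*(-161)/(-19 + (-161)² - 15*(-161)) + 4206) + 23734 = ((½)*(-161)/(-19 + 25921 + 2415) + 4206) + 23734 = ((½)*(-161)/28317 + 4206) + 23734 = ((½)*(-161)*(1/28317) + 4206) + 23734 = (-161/56634 + 4206) + 23734 = 238202443/56634 + 23734 = 1582353799/56634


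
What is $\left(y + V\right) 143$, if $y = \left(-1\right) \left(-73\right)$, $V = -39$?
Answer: $4862$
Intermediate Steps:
$y = 73$
$\left(y + V\right) 143 = \left(73 - 39\right) 143 = 34 \cdot 143 = 4862$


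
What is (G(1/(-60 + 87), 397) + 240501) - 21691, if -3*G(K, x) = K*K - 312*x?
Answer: 568834325/2187 ≈ 2.6010e+5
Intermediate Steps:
G(K, x) = 104*x - K²/3 (G(K, x) = -(K*K - 312*x)/3 = -(K² - 312*x)/3 = 104*x - K²/3)
(G(1/(-60 + 87), 397) + 240501) - 21691 = ((104*397 - 1/(3*(-60 + 87)²)) + 240501) - 21691 = ((41288 - (1/27)²/3) + 240501) - 21691 = ((41288 - ⅓*1/729) + 240501) - 21691 = ((41288 - 1/2187) + 240501) - 21691 = (90296855/2187 + 240501) - 21691 = 616272542/2187 - 21691 = 568834325/2187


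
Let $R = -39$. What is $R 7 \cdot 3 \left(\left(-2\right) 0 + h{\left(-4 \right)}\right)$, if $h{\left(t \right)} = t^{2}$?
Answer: $-13104$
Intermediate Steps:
$R 7 \cdot 3 \left(\left(-2\right) 0 + h{\left(-4 \right)}\right) = - 39 \cdot 7 \cdot 3 \left(\left(-2\right) 0 + \left(-4\right)^{2}\right) = \left(-39\right) 21 \left(0 + 16\right) = \left(-819\right) 16 = -13104$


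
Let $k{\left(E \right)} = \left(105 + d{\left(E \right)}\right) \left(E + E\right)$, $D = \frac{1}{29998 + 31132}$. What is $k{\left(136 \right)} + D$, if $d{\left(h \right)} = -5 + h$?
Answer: $\frac{3924056961}{61130} \approx 64192.0$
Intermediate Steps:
$D = \frac{1}{61130} \approx 1.6359 \cdot 10^{-5}$
$k{\left(E \right)} = 2 E \left(100 + E\right)$ ($k{\left(E \right)} = \left(105 + \left(-5 + E\right)\right) \left(E + E\right) = \left(100 + E\right) 2 E = 2 E \left(100 + E\right)$)
$k{\left(136 \right)} + D = 2 \cdot 136 \left(100 + 136\right) + \frac{1}{61130} = 2 \cdot 136 \cdot 236 + \frac{1}{61130} = 64192 + \frac{1}{61130} = \frac{3924056961}{61130}$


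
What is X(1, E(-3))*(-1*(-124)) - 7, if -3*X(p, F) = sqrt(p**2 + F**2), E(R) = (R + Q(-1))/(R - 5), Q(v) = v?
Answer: -7 - 62*sqrt(5)/3 ≈ -53.212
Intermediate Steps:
E(R) = (-1 + R)/(-5 + R) (E(R) = (R - 1)/(R - 5) = (-1 + R)/(-5 + R))
X(p, F) = -sqrt(F**2 + p**2)/3 (X(p, F) = -sqrt(p**2 + F**2)/3 = -sqrt(F**2 + p**2)/3)
X(1, E(-3))*(-1*(-124)) - 7 = (-sqrt(((-1 - 3)/(-5 - 3))**2 + 1**2)/3)*(-1*(-124)) - 7 = -sqrt((-4/(-8))**2 + 1)/3*124 - 7 = -sqrt((-1/8*(-4))**2 + 1)/3*124 - 7 = -sqrt((1/2)**2 + 1)/3*124 - 7 = -sqrt(1/4 + 1)/3*124 - 7 = -sqrt(5)/6*124 - 7 = -62*sqrt(5)/3 - 7 = -7 - 62*sqrt(5)/3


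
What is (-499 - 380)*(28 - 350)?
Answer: 283038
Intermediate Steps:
(-499 - 380)*(28 - 350) = -879*(-322) = 283038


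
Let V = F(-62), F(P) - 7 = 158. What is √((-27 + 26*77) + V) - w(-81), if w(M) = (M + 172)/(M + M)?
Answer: 91/162 + 2*√535 ≈ 46.822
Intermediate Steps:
F(P) = 165 (F(P) = 7 + 158 = 165)
w(M) = (172 + M)/(2*M) (w(M) = (172 + M)/((2*M)) = (172 + M)*(1/(2*M)) = (172 + M)/(2*M))
V = 165
√((-27 + 26*77) + V) - w(-81) = √((-27 + 26*77) + 165) - (172 - 81)/(2*(-81)) = √((-27 + 2002) + 165) - (-1)*91/(2*81) = √(1975 + 165) - 1*(-91/162) = √2140 + 91/162 = 2*√535 + 91/162 = 91/162 + 2*√535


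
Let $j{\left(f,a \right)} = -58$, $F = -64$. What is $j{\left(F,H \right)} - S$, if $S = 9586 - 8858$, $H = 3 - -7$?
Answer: $-786$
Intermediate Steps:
$H = 10$ ($H = 3 + 7 = 10$)
$S = 728$ ($S = 9586 - 8858 = 728$)
$j{\left(F,H \right)} - S = -58 - 728 = -786$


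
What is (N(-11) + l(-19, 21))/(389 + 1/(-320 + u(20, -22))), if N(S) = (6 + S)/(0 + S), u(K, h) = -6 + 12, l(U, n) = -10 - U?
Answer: 32656/1343595 ≈ 0.024305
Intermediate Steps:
u(K, h) = 6
N(S) = (6 + S)/S
(N(-11) + l(-19, 21))/(389 + 1/(-320 + u(20, -22))) = ((6 - 11)/(-11) + (-10 - 1*(-19)))/(389 + 1/(-320 + 6)) = (-1/11*(-5) + (-10 + 19))/(389 + 1/(-314)) = (5/11 + 9)/(389 - 1/314) = 104/(11*(122145/314)) = (104/11)*(314/122145) = 32656/1343595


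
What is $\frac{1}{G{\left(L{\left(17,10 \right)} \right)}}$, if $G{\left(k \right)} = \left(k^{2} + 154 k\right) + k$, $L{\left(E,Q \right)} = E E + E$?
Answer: $\frac{1}{141066} \approx 7.0889 \cdot 10^{-6}$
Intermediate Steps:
$L{\left(E,Q \right)} = E + E^{2}$ ($L{\left(E,Q \right)} = E^{2} + E = E + E^{2}$)
$G{\left(k \right)} = k^{2} + 155 k$
$\frac{1}{G{\left(L{\left(17,10 \right)} \right)}} = \frac{1}{17 \left(1 + 17\right) \left(155 + 17 \left(1 + 17\right)\right)} = \frac{1}{17 \cdot 18 \left(155 + 17 \cdot 18\right)} = \frac{1}{306 \left(155 + 306\right)} = \frac{1}{306 \cdot 461} = \frac{1}{141066}$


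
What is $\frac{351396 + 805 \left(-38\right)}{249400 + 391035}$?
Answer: $\frac{320806}{640435} \approx 0.50092$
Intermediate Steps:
$\frac{351396 + 805 \left(-38\right)}{249400 + 391035} = \frac{351396 - 30590}{640435} = 320806 \cdot \frac{1}{640435} = \frac{320806}{640435}$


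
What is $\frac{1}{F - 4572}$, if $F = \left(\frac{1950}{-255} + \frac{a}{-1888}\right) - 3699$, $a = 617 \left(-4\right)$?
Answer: $- \frac{8024}{66417375} \approx -0.00012081$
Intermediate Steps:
$a = -2468$
$F = - \frac{29731647}{8024}$ ($F = \left(\frac{1950}{-255} - \frac{2468}{-1888}\right) - 3699 = \left(1950 \left(- \frac{1}{255}\right) - - \frac{617}{472}\right) - 3699 = \left(- \frac{130}{17} + \frac{617}{472}\right) - 3699 = - \frac{50871}{8024} - 3699 = - \frac{29731647}{8024} \approx -3705.3$)
$\frac{1}{F - 4572} = \frac{1}{- \frac{29731647}{8024} - 4572} = \frac{1}{- \frac{66417375}{8024}} = - \frac{8024}{66417375}$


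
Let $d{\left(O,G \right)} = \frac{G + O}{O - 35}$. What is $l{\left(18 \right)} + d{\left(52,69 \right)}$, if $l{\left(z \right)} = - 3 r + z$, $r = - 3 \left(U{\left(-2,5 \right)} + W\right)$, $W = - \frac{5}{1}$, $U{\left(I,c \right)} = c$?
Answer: $\frac{427}{17} \approx 25.118$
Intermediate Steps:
$W = -5$ ($W = \left(-5\right) 1 = -5$)
$r = 0$ ($r = - 3 \left(5 - 5\right) = \left(-3\right) 0 = 0$)
$l{\left(z \right)} = z$ ($l{\left(z \right)} = \left(-3\right) 0 + z = 0 + z = z$)
$d{\left(O,G \right)} = \frac{G + O}{-35 + O}$
$l{\left(18 \right)} + d{\left(52,69 \right)} = 18 + \frac{69 + 52}{-35 + 52} = 18 + \frac{1}{17} \cdot 121 = 18 + \frac{121}{17} = \frac{427}{17}$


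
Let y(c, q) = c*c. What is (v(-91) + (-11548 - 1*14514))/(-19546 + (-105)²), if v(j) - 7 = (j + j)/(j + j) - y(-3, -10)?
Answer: 26063/8521 ≈ 3.0587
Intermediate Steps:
y(c, q) = c²
v(j) = -1 (v(j) = 7 + ((j + j)/(j + j) - 1*(-3)²) = 7 + ((2*j)/((2*j)) - 1*9) = 7 + ((2*j)*(1/(2*j)) - 9) = 7 + (1 - 9) = 7 - 8 = -1)
(v(-91) + (-11548 - 1*14514))/(-19546 + (-105)²) = (-1 + (-11548 - 1*14514))/(-19546 + (-105)²) = (-1 + (-11548 - 14514))/(-19546 + 11025) = (-1 - 26062)/(-8521) = -26063*(-1/8521) = 26063/8521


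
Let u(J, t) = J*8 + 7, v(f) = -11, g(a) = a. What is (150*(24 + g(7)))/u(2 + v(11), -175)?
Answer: -930/13 ≈ -71.538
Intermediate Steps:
u(J, t) = 7 + 8*J (u(J, t) = 8*J + 7 = 7 + 8*J)
(150*(24 + g(7)))/u(2 + v(11), -175) = (150*(24 + 7))/(7 + 8*(2 - 11)) = (150*31)/(7 + 8*(-9)) = 4650/(7 - 72) = 4650/(-65) = 4650*(-1/65) = -930/13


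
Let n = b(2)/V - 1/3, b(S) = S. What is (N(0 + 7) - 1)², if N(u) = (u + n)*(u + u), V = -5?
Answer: 1692601/225 ≈ 7522.7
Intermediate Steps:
n = -11/15 (n = 2/(-5) - 1/3 = 2*(-⅕) - 1*⅓ = -⅖ - ⅓ = -11/15 ≈ -0.73333)
N(u) = 2*u*(-11/15 + u) (N(u) = (u - 11/15)*(u + u) = (-11/15 + u)*(2*u) = 2*u*(-11/15 + u))
(N(0 + 7) - 1)² = (2*(0 + 7)*(-11 + 15*(0 + 7))/15 - 1)² = ((2/15)*7*(-11 + 15*7) - 1)² = ((2/15)*7*(-11 + 105) - 1)² = ((2/15)*7*94 - 1)² = (1316/15 - 1)² = (1301/15)² = 1692601/225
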